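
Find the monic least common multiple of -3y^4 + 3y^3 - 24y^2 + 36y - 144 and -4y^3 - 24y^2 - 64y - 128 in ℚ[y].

y^5 + 3y^4 + 4y^3 + 20y^2 + 192

Repeated division with remainder:
  -3y^4 + 3y^3 - 24y^2 + 36y - 144 = ((3/4)y - 21/4)(-4y^3 - 24y^2 - 64y - 128) + (-102y^2 - 204y - 816)
  -4y^3 - 24y^2 - 64y - 128 = ((2/51)y + 8/51)(-102y^2 - 204y - 816) + (0)
Last nonzero remainder: -102y^2 - 204y - 816. Dividing through by -102 gives the monic gcd y^2 + 2y + 8.
Then lcm(f, g) = f·g / gcd(f, g); expanding and making the result monic gives the answer.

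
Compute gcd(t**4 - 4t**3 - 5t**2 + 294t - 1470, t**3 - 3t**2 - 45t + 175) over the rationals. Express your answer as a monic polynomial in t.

t**2 + 2t - 35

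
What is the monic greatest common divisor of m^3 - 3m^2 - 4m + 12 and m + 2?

m + 2

Apply the Euclidean algorithm:
  m^3 - 3m^2 - 4m + 12 = (m^2 - 5m + 6)(m + 2) + (0)
The last nonzero remainder m + 2 is already monic.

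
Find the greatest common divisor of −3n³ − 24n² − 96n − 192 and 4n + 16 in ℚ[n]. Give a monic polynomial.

n + 4

Euclidean algorithm in ℚ[n]:
  −3n³ − 24n² − 96n − 192 = (−(3/4)n² − 3n − 12)(4n + 16) + (0)
Last nonzero remainder: 4n + 16. Dividing through by 4 gives the monic gcd n + 4.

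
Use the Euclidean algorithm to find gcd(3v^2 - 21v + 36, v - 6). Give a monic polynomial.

Repeated division with remainder:
  3v^2 - 21v + 36 = (3v - 3)(v - 6) + (18)
  v - 6 = ((1/18)v - 1/3)(18) + (0)
The last nonzero remainder is the constant 18, so the polynomials are coprime and gcd = 1.

1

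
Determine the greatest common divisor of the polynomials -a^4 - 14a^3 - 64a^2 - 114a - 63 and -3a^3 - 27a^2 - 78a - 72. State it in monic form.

Apply the Euclidean algorithm:
  -a^4 - 14a^3 - 64a^2 - 114a - 63 = ((1/3)a + 5/3)(-3a^3 - 27a^2 - 78a - 72) + (7a^2 + 40a + 57)
  -3a^3 - 27a^2 - 78a - 72 = (-(3/7)a - 69/49)(7a^2 + 40a + 57) + ((135/49)a + 405/49)
  7a^2 + 40a + 57 = ((343/135)a + 931/135)((135/49)a + 405/49) + (0)
Last nonzero remainder: (135/49)a + 405/49. Dividing through by 135/49 gives the monic gcd a + 3.

a + 3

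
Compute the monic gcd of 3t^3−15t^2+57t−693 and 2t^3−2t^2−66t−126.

t−7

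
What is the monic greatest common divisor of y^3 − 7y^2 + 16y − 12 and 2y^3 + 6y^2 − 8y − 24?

y − 2

Repeated division with remainder:
  y^3 − 7y^2 + 16y − 12 = (1/2)(2y^3 + 6y^2 − 8y − 24) + (−10y^2 + 20y)
  2y^3 + 6y^2 − 8y − 24 = (−(1/5)y − 1)(−10y^2 + 20y) + (12y − 24)
  −10y^2 + 20y = (−(5/6)y)(12y − 24) + (0)
Last nonzero remainder: 12y − 24. Dividing through by 12 gives the monic gcd y − 2.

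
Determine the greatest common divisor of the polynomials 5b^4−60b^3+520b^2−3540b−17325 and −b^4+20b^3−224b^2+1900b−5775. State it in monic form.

Repeated division with remainder:
  5b^4−60b^3+520b^2−3540b−17325 = (−5)(−b^4+20b^3−224b^2+1900b−5775) + (40b^3−600b^2+5960b−46200)
  −b^4+20b^3−224b^2+1900b−5775 = (−(1/40)b+1/8)(40b^3−600b^2+5960b−46200) + (0)
Last nonzero remainder: 40b^3−600b^2+5960b−46200. Dividing through by 40 gives the monic gcd b^3−15b^2+149b−1155.

b^3−15b^2+149b−1155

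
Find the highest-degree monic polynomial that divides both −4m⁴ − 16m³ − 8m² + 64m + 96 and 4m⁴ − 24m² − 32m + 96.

m³ + 2m² − 2m − 12

Euclidean algorithm in ℚ[m]:
  −4m⁴ − 16m³ − 8m² + 64m + 96 = (−1)(4m⁴ − 24m² − 32m + 96) + (−16m³ − 32m² + 32m + 192)
  4m⁴ − 24m² − 32m + 96 = (−(1/4)m + 1/2)(−16m³ − 32m² + 32m + 192) + (0)
Last nonzero remainder: −16m³ − 32m² + 32m + 192. Dividing through by −16 gives the monic gcd m³ + 2m² − 2m − 12.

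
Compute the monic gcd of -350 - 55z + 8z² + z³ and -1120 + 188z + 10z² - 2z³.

-70 + 3z + z²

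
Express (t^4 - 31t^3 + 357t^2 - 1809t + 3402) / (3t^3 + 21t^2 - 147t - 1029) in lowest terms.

Repeated division with remainder:
  t^4 - 31t^3 + 357t^2 - 1809t + 3402 = ((1/3)t - 38/3)(3t^3 + 21t^2 - 147t - 1029) + (672t^2 - 3328t - 9632)
  3t^3 + 21t^2 - 147t - 1029 = ((1/224)t + 251/4704)(672t^2 - 3328t - 9632) + ((10816/147)t - 10816/21)
  672t^2 - 3328t - 9632 = ((3087/338)t + 6321/338)((10816/147)t - 10816/21) + (0)
Last nonzero remainder: (10816/147)t - 10816/21. Dividing through by 10816/147 gives the monic gcd t - 7.
Cancel t - 7 from numerator and denominator to get the reduced form.

(t^3 - 24t^2 + 189t - 486)/(3t^2 + 42t + 147)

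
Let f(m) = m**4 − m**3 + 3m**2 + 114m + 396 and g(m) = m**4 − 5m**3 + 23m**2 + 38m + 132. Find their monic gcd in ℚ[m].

m**2 − 7m + 33

Repeated division with remainder:
  m**4 − m**3 + 3m**2 + 114m + 396 = (m**4 − 5m**3 + 23m**2 + 38m + 132) + (4m**3 − 20m**2 + 76m + 264)
  m**4 − 5m**3 + 23m**2 + 38m + 132 = ((1/4)m)(4m**3 − 20m**2 + 76m + 264) + (4m**2 − 28m + 132)
  4m**3 − 20m**2 + 76m + 264 = (m + 2)(4m**2 − 28m + 132) + (0)
Last nonzero remainder: 4m**2 − 28m + 132. Dividing through by 4 gives the monic gcd m**2 − 7m + 33.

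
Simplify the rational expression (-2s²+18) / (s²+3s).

(-2s+6)/(s)

Euclidean algorithm in ℚ[s]:
  -2s²+18 = (-2)(s²+3s) + (6s+18)
  s²+3s = ((1/6)s)(6s+18) + (0)
Last nonzero remainder: 6s+18. Dividing through by 6 gives the monic gcd s+3.
Cancel s+3 from numerator and denominator to get the reduced form.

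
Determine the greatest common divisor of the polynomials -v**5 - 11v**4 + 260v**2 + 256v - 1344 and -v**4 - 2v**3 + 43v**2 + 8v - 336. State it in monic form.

Repeated division with remainder:
  -v**5 - 11v**4 + 260v**2 + 256v - 1344 = (v + 9)(-v**4 - 2v**3 + 43v**2 + 8v - 336) + (-25v**3 - 135v**2 + 520v + 1680)
  -v**4 - 2v**3 + 43v**2 + 8v - 336 = ((1/25)v - 17/125)(-25v**3 - 135v**2 + 520v + 1680) + ((96/25)v**2 + (288/25)v - 2688/25)
  -25v**3 - 135v**2 + 520v + 1680 = (-(625/96)v - 125/8)((96/25)v**2 + (288/25)v - 2688/25) + (0)
Last nonzero remainder: (96/25)v**2 + (288/25)v - 2688/25. Dividing through by 96/25 gives the monic gcd v**2 + 3v - 28.

v**2 + 3v - 28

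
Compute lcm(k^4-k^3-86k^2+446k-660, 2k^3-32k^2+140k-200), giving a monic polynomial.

By polynomial division,
  k^4-k^3-86k^2+446k-660 = ((1/2)k+15/2)(2k^3-32k^2+140k-200) + (84k^2-504k+840)
  2k^3-32k^2+140k-200 = ((1/42)k-5/21)(84k^2-504k+840) + (0)
Last nonzero remainder: 84k^2-504k+840. Dividing through by 84 gives the monic gcd k^2-6k+10.
Then lcm(f, g) = f·g / gcd(f, g); expanding and making the result monic gives the answer.

k^5-11k^4-76k^3+1306k^2-5120k+6600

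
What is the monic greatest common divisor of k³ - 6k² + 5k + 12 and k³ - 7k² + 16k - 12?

k - 3

By polynomial division,
  k³ - 6k² + 5k + 12 = (k³ - 7k² + 16k - 12) + (k² - 11k + 24)
  k³ - 7k² + 16k - 12 = (k + 4)(k² - 11k + 24) + (36k - 108)
  k² - 11k + 24 = ((1/36)k - 2/9)(36k - 108) + (0)
Last nonzero remainder: 36k - 108. Dividing through by 36 gives the monic gcd k - 3.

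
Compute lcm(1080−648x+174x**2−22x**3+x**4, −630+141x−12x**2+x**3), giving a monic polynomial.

113400−74520x+23238x**2−4002x**3+411x**4−28x**5+x**6

By polynomial division,
  x**4−22x**3+174x**2−648x+1080 = (x−10)(x**3−12x**2+141x−630) + (−87x**2+1392x−5220)
  x**3−12x**2+141x−630 = (−(1/87)x−4/87)(−87x**2+1392x−5220) + (145x−870)
  −87x**2+1392x−5220 = (−(3/5)x+6)(145x−870) + (0)
Last nonzero remainder: 145x−870. Dividing through by 145 gives the monic gcd x−6.
Then lcm(f, g) = f·g / gcd(f, g); expanding and making the result monic gives the answer.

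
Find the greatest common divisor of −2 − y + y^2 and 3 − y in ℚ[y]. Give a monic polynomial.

1

Repeated division with remainder:
  y^2 − y − 2 = (−y − 2)(−y + 3) + (4)
  −y + 3 = (−(1/4)y + 3/4)(4) + (0)
The last nonzero remainder is the constant 4, so the polynomials are coprime and gcd = 1.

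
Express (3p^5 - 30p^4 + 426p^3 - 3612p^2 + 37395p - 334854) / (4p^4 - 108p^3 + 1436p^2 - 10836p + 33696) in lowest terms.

(3p^2 + 27p + 318)/(4p - 32)

Euclidean algorithm in ℚ[p]:
  3p^5 - 30p^4 + 426p^3 - 3612p^2 + 37395p - 334854 = ((3/4)p + 51/4)(4p^4 - 108p^3 + 1436p^2 - 10836p + 33696) + (726p^3 - 13794p^2 + 150282p - 764478)
  4p^4 - 108p^3 + 1436p^2 - 10836p + 33696 = ((2/363)p - 16/363)(726p^3 - 13794p^2 + 150282p - 764478) + (0)
Last nonzero remainder: 726p^3 - 13794p^2 + 150282p - 764478. Dividing through by 726 gives the monic gcd p^3 - 19p^2 + 207p - 1053.
Cancel p^3 - 19p^2 + 207p - 1053 from numerator and denominator to get the reduced form.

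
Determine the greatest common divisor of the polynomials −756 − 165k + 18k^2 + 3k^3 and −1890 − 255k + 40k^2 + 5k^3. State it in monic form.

−63 + 2k + k^2

Repeated division with remainder:
  3k^3 + 18k^2 − 165k − 756 = (3/5)(5k^3 + 40k^2 − 255k − 1890) + (−6k^2 − 12k + 378)
  5k^3 + 40k^2 − 255k − 1890 = (−(5/6)k − 5)(−6k^2 − 12k + 378) + (0)
Last nonzero remainder: −6k^2 − 12k + 378. Dividing through by −6 gives the monic gcd k^2 + 2k − 63.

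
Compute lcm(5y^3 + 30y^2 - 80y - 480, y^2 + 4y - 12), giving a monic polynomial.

y^4 + 4y^3 - 28y^2 - 64y + 192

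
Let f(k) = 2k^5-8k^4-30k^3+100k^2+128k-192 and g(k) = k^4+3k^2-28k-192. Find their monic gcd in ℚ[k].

Apply the Euclidean algorithm:
  2k^5-8k^4-30k^3+100k^2+128k-192 = (2k-8)(k^4+3k^2-28k-192) + (-36k^3+180k^2+288k-1728)
  k^4+3k^2-28k-192 = (-(1/36)k-5/36)(-36k^3+180k^2+288k-1728) + (36k^2-36k-432)
  -36k^3+180k^2+288k-1728 = (-k+4)(36k^2-36k-432) + (0)
Last nonzero remainder: 36k^2-36k-432. Dividing through by 36 gives the monic gcd k^2-k-12.

k^2-k-12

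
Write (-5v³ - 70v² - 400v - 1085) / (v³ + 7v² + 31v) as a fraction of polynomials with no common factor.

(-5v - 35)/(v)

Apply the Euclidean algorithm:
  -5v³ - 70v² - 400v - 1085 = (-5)(v³ + 7v² + 31v) + (-35v² - 245v - 1085)
  v³ + 7v² + 31v = (-(1/35)v)(-35v² - 245v - 1085) + (0)
Last nonzero remainder: -35v² - 245v - 1085. Dividing through by -35 gives the monic gcd v² + 7v + 31.
Cancel v² + 7v + 31 from numerator and denominator to get the reduced form.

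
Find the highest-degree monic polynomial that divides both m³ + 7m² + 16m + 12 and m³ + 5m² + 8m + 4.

m² + 4m + 4

Repeated division with remainder:
  m³ + 7m² + 16m + 12 = (m³ + 5m² + 8m + 4) + (2m² + 8m + 8)
  m³ + 5m² + 8m + 4 = ((1/2)m + 1/2)(2m² + 8m + 8) + (0)
Last nonzero remainder: 2m² + 8m + 8. Dividing through by 2 gives the monic gcd m² + 4m + 4.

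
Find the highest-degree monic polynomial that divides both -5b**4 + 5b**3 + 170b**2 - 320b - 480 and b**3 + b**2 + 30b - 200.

b - 4

Repeated division with remainder:
  -5b**4 + 5b**3 + 170b**2 - 320b - 480 = (-5b + 10)(b**3 + b**2 + 30b - 200) + (310b**2 - 1620b + 1520)
  b**3 + b**2 + 30b - 200 = ((1/310)b + 193/9610)(310b**2 - 1620b + 1520) + ((55384/961)b - 221536/961)
  310b**2 - 1620b + 1520 = ((148955/27692)b - 91295/13846)((55384/961)b - 221536/961) + (0)
Last nonzero remainder: (55384/961)b - 221536/961. Dividing through by 55384/961 gives the monic gcd b - 4.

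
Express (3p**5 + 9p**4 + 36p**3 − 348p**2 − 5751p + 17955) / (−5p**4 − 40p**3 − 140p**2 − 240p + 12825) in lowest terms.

Euclidean algorithm in ℚ[p]:
  3p**5 + 9p**4 + 36p**3 − 348p**2 − 5751p + 17955 = (−(3/5)p + 3)(−5p**4 − 40p**3 − 140p**2 − 240p + 12825) + (72p**3 − 72p**2 + 2664p − 20520)
  −5p**4 − 40p**3 − 140p**2 − 240p + 12825 = (−(5/72)p − 5/8)(72p**3 − 72p**2 + 2664p − 20520) + (0)
Last nonzero remainder: 72p**3 − 72p**2 + 2664p − 20520. Dividing through by 72 gives the monic gcd p**3 − p**2 + 37p − 285.
Cancel p**3 − p**2 + 37p − 285 from numerator and denominator to get the reduced form.

(−3p**2 − 12p + 63)/(5p + 45)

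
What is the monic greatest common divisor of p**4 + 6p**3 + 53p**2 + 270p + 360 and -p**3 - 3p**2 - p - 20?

p + 4

Apply the Euclidean algorithm:
  p**4 + 6p**3 + 53p**2 + 270p + 360 = (-p - 3)(-p**3 - 3p**2 - p - 20) + (43p**2 + 247p + 300)
  -p**3 - 3p**2 - p - 20 = (-(1/43)p + 118/1849)(43p**2 + 247p + 300) + (-(18095/1849)p - 72380/1849)
  43p**2 + 247p + 300 = (-(79507/18095)p - 27735/3619)(-(18095/1849)p - 72380/1849) + (0)
Last nonzero remainder: -(18095/1849)p - 72380/1849. Dividing through by -18095/1849 gives the monic gcd p + 4.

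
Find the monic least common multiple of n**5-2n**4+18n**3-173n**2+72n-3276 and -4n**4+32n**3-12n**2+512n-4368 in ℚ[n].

n**6-9n**5+32n**4-299n**3+1283n**2-3780n+22932

Apply the Euclidean algorithm:
  n**5-2n**4+18n**3-173n**2+72n-3276 = (-(1/4)n-3/2)(-4n**4+32n**3-12n**2+512n-4368) + (63n**3-63n**2-252n-9828)
  -4n**4+32n**3-12n**2+512n-4368 = (-(4/63)n+4/9)(63n**3-63n**2-252n-9828) + (0)
Last nonzero remainder: 63n**3-63n**2-252n-9828. Dividing through by 63 gives the monic gcd n**3-n**2-4n-156.
Then lcm(f, g) = f·g / gcd(f, g); expanding and making the result monic gives the answer.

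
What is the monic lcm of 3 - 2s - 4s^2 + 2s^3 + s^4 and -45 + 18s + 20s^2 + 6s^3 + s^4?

By polynomial division,
  s^4 + 2s^3 - 4s^2 - 2s + 3 = (s^4 + 6s^3 + 20s^2 + 18s - 45) + (-4s^3 - 24s^2 - 20s + 48)
  s^4 + 6s^3 + 20s^2 + 18s - 45 = (-(1/4)s)(-4s^3 - 24s^2 - 20s + 48) + (15s^2 + 30s - 45)
  -4s^3 - 24s^2 - 20s + 48 = (-(4/15)s - 16/15)(15s^2 + 30s - 45) + (0)
Last nonzero remainder: 15s^2 + 30s - 45. Dividing through by 15 gives the monic gcd s^2 + 2s - 3.
Then lcm(f, g) = f·g / gcd(f, g); expanding and making the result monic gives the answer.

45 - 18s - 65s^2 + 12s^3 + 19s^4 + 6s^5 + s^6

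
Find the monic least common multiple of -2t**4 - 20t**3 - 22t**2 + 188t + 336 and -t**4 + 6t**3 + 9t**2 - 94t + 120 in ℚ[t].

t**6 + 3t**5 - 49t**4 - 71t**3 + 600t**2 + 236t - 1680

Euclidean algorithm in ℚ[t]:
  -2t**4 - 20t**3 - 22t**2 + 188t + 336 = (2)(-t**4 + 6t**3 + 9t**2 - 94t + 120) + (-32t**3 - 40t**2 + 376t + 96)
  -t**4 + 6t**3 + 9t**2 - 94t + 120 = ((1/32)t - 29/128)(-32t**3 - 40t**2 + 376t + 96) + (-(189/16)t**2 - (189/16)t + 567/4)
  -32t**3 - 40t**2 + 376t + 96 = ((512/189)t + 128/189)(-(189/16)t**2 - (189/16)t + 567/4) + (0)
Last nonzero remainder: -(189/16)t**2 - (189/16)t + 567/4. Dividing through by -189/16 gives the monic gcd t**2 + t - 12.
Then lcm(f, g) = f·g / gcd(f, g); expanding and making the result monic gives the answer.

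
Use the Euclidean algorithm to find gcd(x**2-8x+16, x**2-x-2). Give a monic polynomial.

Repeated division with remainder:
  x**2-8x+16 = (x**2-x-2) + (-7x+18)
  x**2-x-2 = (-(1/7)x-11/49)(-7x+18) + (100/49)
  -7x+18 = (-(343/100)x+441/50)(100/49) + (0)
The last nonzero remainder is the constant 100/49, so the polynomials are coprime and gcd = 1.

1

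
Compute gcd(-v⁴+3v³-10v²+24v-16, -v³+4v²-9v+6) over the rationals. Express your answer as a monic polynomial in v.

Apply the Euclidean algorithm:
  -v⁴+3v³-10v²+24v-16 = (v+1)(-v³+4v²-9v+6) + (-5v²+27v-22)
  -v³+4v²-9v+6 = ((1/5)v+7/25)(-5v²+27v-22) + (-(304/25)v+304/25)
  -5v²+27v-22 = ((125/304)v-275/152)(-(304/25)v+304/25) + (0)
Last nonzero remainder: -(304/25)v+304/25. Dividing through by -304/25 gives the monic gcd v-1.

v-1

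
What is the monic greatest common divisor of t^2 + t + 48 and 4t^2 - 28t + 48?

Euclidean algorithm in ℚ[t]:
  t^2 + t + 48 = (1/4)(4t^2 - 28t + 48) + (8t + 36)
  4t^2 - 28t + 48 = ((1/2)t - 23/4)(8t + 36) + (255)
  8t + 36 = ((8/255)t + 12/85)(255) + (0)
The last nonzero remainder is the constant 255, so the polynomials are coprime and gcd = 1.

1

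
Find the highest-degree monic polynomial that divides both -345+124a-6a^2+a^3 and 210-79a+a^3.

-3+a

By polynomial division,
  a^3-6a^2+124a-345 = (a^3-79a+210) + (-6a^2+203a-555)
  a^3-79a+210 = (-(1/6)a-203/36)(-6a^2+203a-555) + ((35035/36)a-35035/12)
  -6a^2+203a-555 = (-(216/35035)a+1332/7007)((35035/36)a-35035/12) + (0)
Last nonzero remainder: (35035/36)a-35035/12. Dividing through by 35035/36 gives the monic gcd a-3.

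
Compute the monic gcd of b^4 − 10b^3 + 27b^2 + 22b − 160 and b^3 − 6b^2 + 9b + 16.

Apply the Euclidean algorithm:
  b^4 − 10b^3 + 27b^2 + 22b − 160 = (b − 4)(b^3 − 6b^2 + 9b + 16) + (−6b^2 + 42b − 96)
  b^3 − 6b^2 + 9b + 16 = (−(1/6)b − 1/6)(−6b^2 + 42b − 96) + (0)
Last nonzero remainder: −6b^2 + 42b − 96. Dividing through by −6 gives the monic gcd b^2 − 7b + 16.

b^2 − 7b + 16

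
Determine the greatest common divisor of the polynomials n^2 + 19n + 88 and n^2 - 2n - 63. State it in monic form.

By polynomial division,
  n^2 + 19n + 88 = (n^2 - 2n - 63) + (21n + 151)
  n^2 - 2n - 63 = ((1/21)n - 193/441)(21n + 151) + (1360/441)
  21n + 151 = ((9261/1360)n + 66591/1360)(1360/441) + (0)
The last nonzero remainder is the constant 1360/441, so the polynomials are coprime and gcd = 1.

1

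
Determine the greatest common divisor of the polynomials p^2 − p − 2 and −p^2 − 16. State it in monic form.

1

Apply the Euclidean algorithm:
  p^2 − p − 2 = (−1)(−p^2 − 16) + (−p − 18)
  −p^2 − 16 = (p − 18)(−p − 18) + (−340)
  −p − 18 = ((1/340)p + 9/170)(−340) + (0)
The last nonzero remainder is the constant −340, so the polynomials are coprime and gcd = 1.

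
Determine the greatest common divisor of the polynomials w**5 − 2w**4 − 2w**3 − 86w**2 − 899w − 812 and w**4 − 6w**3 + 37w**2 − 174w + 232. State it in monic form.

w**2 + 29

By polynomial division,
  w**5 − 2w**4 − 2w**3 − 86w**2 − 899w − 812 = (w + 4)(w**4 − 6w**3 + 37w**2 − 174w + 232) + (−15w**3 − 60w**2 − 435w − 1740)
  w**4 − 6w**3 + 37w**2 − 174w + 232 = (−(1/15)w + 2/3)(−15w**3 − 60w**2 − 435w − 1740) + (48w**2 + 1392)
  −15w**3 − 60w**2 − 435w − 1740 = (−(5/16)w − 5/4)(48w**2 + 1392) + (0)
Last nonzero remainder: 48w**2 + 1392. Dividing through by 48 gives the monic gcd w**2 + 29.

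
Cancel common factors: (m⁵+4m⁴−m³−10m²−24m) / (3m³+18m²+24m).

By polynomial division,
  m⁵+4m⁴−m³−10m²−24m = ((1/3)m²−(2/3)m+1)(3m³+18m²+24m) + (−12m²−48m)
  3m³+18m²+24m = (−(1/4)m−1/2)(−12m²−48m) + (0)
Last nonzero remainder: −12m²−48m. Dividing through by −12 gives the monic gcd m²+4m.
Cancel m²+4m from numerator and denominator to get the reduced form.

(m³−m−6)/(3m+6)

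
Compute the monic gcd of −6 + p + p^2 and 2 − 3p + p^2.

−2 + p

Euclidean algorithm in ℚ[p]:
  p^2 + p − 6 = (p^2 − 3p + 2) + (4p − 8)
  p^2 − 3p + 2 = ((1/4)p − 1/4)(4p − 8) + (0)
Last nonzero remainder: 4p − 8. Dividing through by 4 gives the monic gcd p − 2.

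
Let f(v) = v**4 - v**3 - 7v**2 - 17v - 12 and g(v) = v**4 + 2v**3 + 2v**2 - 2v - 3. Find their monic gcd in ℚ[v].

By polynomial division,
  v**4 - v**3 - 7v**2 - 17v - 12 = (v**4 + 2v**3 + 2v**2 - 2v - 3) + (-3v**3 - 9v**2 - 15v - 9)
  v**4 + 2v**3 + 2v**2 - 2v - 3 = (-(1/3)v + 1/3)(-3v**3 - 9v**2 - 15v - 9) + (0)
Last nonzero remainder: -3v**3 - 9v**2 - 15v - 9. Dividing through by -3 gives the monic gcd v**3 + 3v**2 + 5v + 3.

v**3 + 3v**2 + 5v + 3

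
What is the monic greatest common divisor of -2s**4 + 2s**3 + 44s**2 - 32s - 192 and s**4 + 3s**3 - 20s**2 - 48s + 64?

Apply the Euclidean algorithm:
  -2s**4 + 2s**3 + 44s**2 - 32s - 192 = (-2)(s**4 + 3s**3 - 20s**2 - 48s + 64) + (8s**3 + 4s**2 - 128s - 64)
  s**4 + 3s**3 - 20s**2 - 48s + 64 = ((1/8)s + 5/16)(8s**3 + 4s**2 - 128s - 64) + (-(21/4)s**2 + 84)
  8s**3 + 4s**2 - 128s - 64 = (-(32/21)s - 16/21)(-(21/4)s**2 + 84) + (0)
Last nonzero remainder: -(21/4)s**2 + 84. Dividing through by -21/4 gives the monic gcd s**2 - 16.

s**2 - 16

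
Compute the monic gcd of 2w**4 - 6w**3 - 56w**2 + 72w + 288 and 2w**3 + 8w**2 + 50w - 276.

w - 3

By polynomial division,
  2w**4 - 6w**3 - 56w**2 + 72w + 288 = (w - 7)(2w**3 + 8w**2 + 50w - 276) + (-50w**2 + 698w - 1644)
  2w**3 + 8w**2 + 50w - 276 = (-(1/25)w - 449/625)(-50w**2 + 698w - 1644) + ((303552/625)w - 910656/625)
  -50w**2 + 698w - 1644 = (-(15625/151776)w + 85625/75888)((303552/625)w - 910656/625) + (0)
Last nonzero remainder: (303552/625)w - 910656/625. Dividing through by 303552/625 gives the monic gcd w - 3.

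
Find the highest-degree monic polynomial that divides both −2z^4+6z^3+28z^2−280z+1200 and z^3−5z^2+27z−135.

By polynomial division,
  −2z^4+6z^3+28z^2−280z+1200 = (−2z−4)(z^3−5z^2+27z−135) + (62z^2−442z+660)
  z^3−5z^2+27z−135 = ((1/62)z+33/961)(62z^2−442z+660) + ((30303/961)z−151515/961)
  62z^2−442z+660 = ((59582/30303)z−42284/10101)((30303/961)z−151515/961) + (0)
Last nonzero remainder: (30303/961)z−151515/961. Dividing through by 30303/961 gives the monic gcd z−5.

z−5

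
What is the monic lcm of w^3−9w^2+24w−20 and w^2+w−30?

w^4−3w^3−30w^2+124w−120

By polynomial division,
  w^3−9w^2+24w−20 = (w−10)(w^2+w−30) + (64w−320)
  w^2+w−30 = ((1/64)w+3/32)(64w−320) + (0)
Last nonzero remainder: 64w−320. Dividing through by 64 gives the monic gcd w−5.
Then lcm(f, g) = f·g / gcd(f, g); expanding and making the result monic gives the answer.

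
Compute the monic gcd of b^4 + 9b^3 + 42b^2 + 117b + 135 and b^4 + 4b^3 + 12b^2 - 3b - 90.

b^3 + 6b^2 + 24b + 45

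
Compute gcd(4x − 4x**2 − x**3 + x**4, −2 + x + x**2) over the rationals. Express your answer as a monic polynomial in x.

Euclidean algorithm in ℚ[x]:
  x**4 − x**3 − 4x**2 + 4x = (x**2 − 2x)(x**2 + x − 2) + (0)
The last nonzero remainder x**2 + x − 2 is already monic.

−2 + x + x**2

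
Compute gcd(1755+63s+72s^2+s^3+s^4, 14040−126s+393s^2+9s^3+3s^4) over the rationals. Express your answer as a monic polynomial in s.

Repeated division with remainder:
  s^4+s^3+72s^2+63s+1755 = (1/3)(3s^4+9s^3+393s^2−126s+14040) + (−2s^3−59s^2+105s−2925)
  3s^4+9s^3+393s^2−126s+14040 = (−(3/2)s+159/4)(−2s^3−59s^2+105s−2925) + ((11583/4)s^2−(34749/4)s+521235/4)
  −2s^3−59s^2+105s−2925 = (−(8/11583)s−20/891)((11583/4)s^2−(34749/4)s+521235/4) + (0)
Last nonzero remainder: (11583/4)s^2−(34749/4)s+521235/4. Dividing through by 11583/4 gives the monic gcd s^2−3s+45.

45−3s+s^2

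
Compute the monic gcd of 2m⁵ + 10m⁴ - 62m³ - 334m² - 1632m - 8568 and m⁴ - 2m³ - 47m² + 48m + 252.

m² - m - 42

Apply the Euclidean algorithm:
  2m⁵ + 10m⁴ - 62m³ - 334m² - 1632m - 8568 = (2m + 14)(m⁴ - 2m³ - 47m² + 48m + 252) + (60m³ + 228m² - 2808m - 12096)
  m⁴ - 2m³ - 47m² + 48m + 252 = ((1/60)m - 29/300)(60m³ + 228m² - 2808m - 12096) + ((546/25)m² - (546/25)m - 22932/25)
  60m³ + 228m² - 2808m - 12096 = ((250/91)m + 1200/91)((546/25)m² - (546/25)m - 22932/25) + (0)
Last nonzero remainder: (546/25)m² - (546/25)m - 22932/25. Dividing through by 546/25 gives the monic gcd m² - m - 42.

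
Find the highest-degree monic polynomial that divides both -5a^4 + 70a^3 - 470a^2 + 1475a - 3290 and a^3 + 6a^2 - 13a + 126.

a^2 - 3a + 14

Euclidean algorithm in ℚ[a]:
  -5a^4 + 70a^3 - 470a^2 + 1475a - 3290 = (-5a + 100)(a^3 + 6a^2 - 13a + 126) + (-1135a^2 + 3405a - 15890)
  a^3 + 6a^2 - 13a + 126 = (-(1/1135)a - 9/1135)(-1135a^2 + 3405a - 15890) + (0)
Last nonzero remainder: -1135a^2 + 3405a - 15890. Dividing through by -1135 gives the monic gcd a^2 - 3a + 14.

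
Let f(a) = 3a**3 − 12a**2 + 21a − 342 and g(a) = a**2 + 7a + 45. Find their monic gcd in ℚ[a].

Apply the Euclidean algorithm:
  3a**3 − 12a**2 + 21a − 342 = (3a − 33)(a**2 + 7a + 45) + (117a + 1143)
  a**2 + 7a + 45 = ((1/117)a − 4/169)(117a + 1143) + (12177/169)
  117a + 1143 = ((2197/1353)a + 21463/1353)(12177/169) + (0)
The last nonzero remainder is the constant 12177/169, so the polynomials are coprime and gcd = 1.

1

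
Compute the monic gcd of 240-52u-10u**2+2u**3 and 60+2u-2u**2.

Repeated division with remainder:
  2u**3-10u**2-52u+240 = (-u+4)(-2u**2+2u+60) + (0)
Last nonzero remainder: -2u**2+2u+60. Dividing through by -2 gives the monic gcd u**2-u-30.

-30-u+u**2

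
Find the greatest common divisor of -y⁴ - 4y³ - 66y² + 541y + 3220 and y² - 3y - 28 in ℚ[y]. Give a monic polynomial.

Euclidean algorithm in ℚ[y]:
  -y⁴ - 4y³ - 66y² + 541y + 3220 = (-y² - 7y - 115)(y² - 3y - 28) + (0)
The last nonzero remainder y² - 3y - 28 is already monic.

y² - 3y - 28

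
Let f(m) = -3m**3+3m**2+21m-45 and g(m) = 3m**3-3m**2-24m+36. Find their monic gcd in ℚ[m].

Euclidean algorithm in ℚ[m]:
  -3m**3+3m**2+21m-45 = (-1)(3m**3-3m**2-24m+36) + (-3m-9)
  3m**3-3m**2-24m+36 = (-m**2+4m-4)(-3m-9) + (0)
Last nonzero remainder: -3m-9. Dividing through by -3 gives the monic gcd m+3.

m+3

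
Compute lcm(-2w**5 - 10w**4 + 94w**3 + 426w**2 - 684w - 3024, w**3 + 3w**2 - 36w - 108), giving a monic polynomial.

w**6 + 11w**5 - 17w**4 - 495w**3 - 936w**2 + 3564w + 9072

Euclidean algorithm in ℚ[w]:
  -2w**5 - 10w**4 + 94w**3 + 426w**2 - 684w - 3024 = (-2w**2 - 4w + 34)(w**3 + 3w**2 - 36w - 108) + (-36w**2 + 108w + 648)
  w**3 + 3w**2 - 36w - 108 = (-(1/36)w - 1/6)(-36w**2 + 108w + 648) + (0)
Last nonzero remainder: -36w**2 + 108w + 648. Dividing through by -36 gives the monic gcd w**2 - 3w - 18.
Then lcm(f, g) = f·g / gcd(f, g); expanding and making the result monic gives the answer.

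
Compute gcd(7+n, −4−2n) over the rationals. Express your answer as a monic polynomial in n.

Repeated division with remainder:
  n+7 = (−1/2)(−2n−4) + (5)
  −2n−4 = (−(2/5)n−4/5)(5) + (0)
The last nonzero remainder is the constant 5, so the polynomials are coprime and gcd = 1.

1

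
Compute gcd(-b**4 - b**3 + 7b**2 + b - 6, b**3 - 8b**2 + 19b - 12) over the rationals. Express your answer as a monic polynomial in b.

b - 1

Repeated division with remainder:
  -b**4 - b**3 + 7b**2 + b - 6 = (-b - 9)(b**3 - 8b**2 + 19b - 12) + (-46b**2 + 160b - 114)
  b**3 - 8b**2 + 19b - 12 = (-(1/46)b + 52/529)(-46b**2 + 160b - 114) + ((420/529)b - 420/529)
  -46b**2 + 160b - 114 = (-(12167/210)b + 10051/70)((420/529)b - 420/529) + (0)
Last nonzero remainder: (420/529)b - 420/529. Dividing through by 420/529 gives the monic gcd b - 1.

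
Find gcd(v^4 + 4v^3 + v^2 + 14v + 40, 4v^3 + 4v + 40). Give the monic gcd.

v^3 + v + 10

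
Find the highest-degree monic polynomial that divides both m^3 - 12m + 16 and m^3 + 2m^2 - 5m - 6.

m - 2

By polynomial division,
  m^3 - 12m + 16 = (m^3 + 2m^2 - 5m - 6) + (-2m^2 - 7m + 22)
  m^3 + 2m^2 - 5m - 6 = (-(1/2)m + 3/4)(-2m^2 - 7m + 22) + ((45/4)m - 45/2)
  -2m^2 - 7m + 22 = (-(8/45)m - 44/45)((45/4)m - 45/2) + (0)
Last nonzero remainder: (45/4)m - 45/2. Dividing through by 45/4 gives the monic gcd m - 2.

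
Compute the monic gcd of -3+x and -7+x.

1

Euclidean algorithm in ℚ[x]:
  x-3 = (x-7) + (4)
  x-7 = ((1/4)x-7/4)(4) + (0)
The last nonzero remainder is the constant 4, so the polynomials are coprime and gcd = 1.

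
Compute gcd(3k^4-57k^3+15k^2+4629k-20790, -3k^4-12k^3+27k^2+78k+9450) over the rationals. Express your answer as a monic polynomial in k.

Repeated division with remainder:
  3k^4-57k^3+15k^2+4629k-20790 = (-1)(-3k^4-12k^3+27k^2+78k+9450) + (-69k^3+42k^2+4707k-11340)
  -3k^4-12k^3+27k^2+78k+9450 = ((1/23)k+106/529)(-69k^3+42k^2+4707k-11340) + (-(98430/529)k^2-(196860/529)k+6201090/529)
  -69k^3+42k^2+4707k-11340 = ((12167/32810)k-3174/3281)(-(98430/529)k^2-(196860/529)k+6201090/529) + (0)
Last nonzero remainder: -(98430/529)k^2-(196860/529)k+6201090/529. Dividing through by -98430/529 gives the monic gcd k^2+2k-63.

k^2+2k-63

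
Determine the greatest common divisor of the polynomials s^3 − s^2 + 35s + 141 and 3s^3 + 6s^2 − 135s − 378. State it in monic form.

s + 3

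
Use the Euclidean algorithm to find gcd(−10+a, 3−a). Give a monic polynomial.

1

Apply the Euclidean algorithm:
  a−10 = (−1)(−a+3) + (−7)
  −a+3 = ((1/7)a−3/7)(−7) + (0)
The last nonzero remainder is the constant −7, so the polynomials are coprime and gcd = 1.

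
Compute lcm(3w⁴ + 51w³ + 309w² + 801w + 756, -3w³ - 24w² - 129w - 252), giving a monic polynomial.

w⁶ + 22w⁵ + 216w⁴ + 1258w³ + 4471w² + 8736w + 7056

Euclidean algorithm in ℚ[w]:
  3w⁴ + 51w³ + 309w² + 801w + 756 = (-w - 9)(-3w³ - 24w² - 129w - 252) + (-36w² - 612w - 1512)
  -3w³ - 24w² - 129w - 252 = ((1/12)w - 3/4)(-36w² - 612w - 1512) + (-462w - 1386)
  -36w² - 612w - 1512 = ((6/77)w + 12/11)(-462w - 1386) + (0)
Last nonzero remainder: -462w - 1386. Dividing through by -462 gives the monic gcd w + 3.
Then lcm(f, g) = f·g / gcd(f, g); expanding and making the result monic gives the answer.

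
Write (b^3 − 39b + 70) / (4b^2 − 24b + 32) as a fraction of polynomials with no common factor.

Repeated division with remainder:
  b^3 − 39b + 70 = ((1/4)b + 3/2)(4b^2 − 24b + 32) + (−11b + 22)
  4b^2 − 24b + 32 = (−(4/11)b + 16/11)(−11b + 22) + (0)
Last nonzero remainder: −11b + 22. Dividing through by −11 gives the monic gcd b − 2.
Cancel b − 2 from numerator and denominator to get the reduced form.

(b^2 + 2b − 35)/(4b − 16)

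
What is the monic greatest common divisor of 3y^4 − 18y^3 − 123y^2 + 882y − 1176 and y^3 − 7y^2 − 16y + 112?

Repeated division with remainder:
  3y^4 − 18y^3 − 123y^2 + 882y − 1176 = (3y + 3)(y^3 − 7y^2 − 16y + 112) + (−54y^2 + 594y − 1512)
  y^3 − 7y^2 − 16y + 112 = (−(1/54)y − 2/27)(−54y^2 + 594y − 1512) + (0)
Last nonzero remainder: −54y^2 + 594y − 1512. Dividing through by −54 gives the monic gcd y^2 − 11y + 28.

y^2 − 11y + 28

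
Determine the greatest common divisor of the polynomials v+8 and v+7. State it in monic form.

1

Apply the Euclidean algorithm:
  v+8 = (v+7) + (1)
  v+7 = (v+7)(1) + (0)
The last nonzero remainder is the constant 1, so the polynomials are coprime and gcd = 1.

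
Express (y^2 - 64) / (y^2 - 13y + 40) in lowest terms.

(y + 8)/(y - 5)

Repeated division with remainder:
  y^2 - 64 = (y^2 - 13y + 40) + (13y - 104)
  y^2 - 13y + 40 = ((1/13)y - 5/13)(13y - 104) + (0)
Last nonzero remainder: 13y - 104. Dividing through by 13 gives the monic gcd y - 8.
Cancel y - 8 from numerator and denominator to get the reduced form.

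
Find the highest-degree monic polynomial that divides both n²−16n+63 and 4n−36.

n−9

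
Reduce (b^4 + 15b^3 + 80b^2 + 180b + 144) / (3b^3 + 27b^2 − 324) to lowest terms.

(b^3 + 9b^2 + 26b + 24)/(3b^2 + 9b − 54)

Repeated division with remainder:
  b^4 + 15b^3 + 80b^2 + 180b + 144 = ((1/3)b + 2)(3b^3 + 27b^2 − 324) + (26b^2 + 288b + 792)
  3b^3 + 27b^2 − 324 = ((3/26)b − 81/338)(26b^2 + 288b + 792) + (−(3780/169)b − 22680/169)
  26b^2 + 288b + 792 = (−(2197/1890)b − 1859/315)(−(3780/169)b − 22680/169) + (0)
Last nonzero remainder: −(3780/169)b − 22680/169. Dividing through by −3780/169 gives the monic gcd b + 6.
Cancel b + 6 from numerator and denominator to get the reduced form.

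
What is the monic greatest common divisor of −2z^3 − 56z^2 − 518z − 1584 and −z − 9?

z + 9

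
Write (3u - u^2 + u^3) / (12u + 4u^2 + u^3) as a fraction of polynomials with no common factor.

(3 - u + u^2)/(12 + 4u + u^2)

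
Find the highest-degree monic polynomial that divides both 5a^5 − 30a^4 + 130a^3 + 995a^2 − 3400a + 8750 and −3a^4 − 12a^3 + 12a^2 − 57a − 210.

a^3 + 2a^2 − 8a + 35

Apply the Euclidean algorithm:
  5a^5 − 30a^4 + 130a^3 + 995a^2 − 3400a + 8750 = (−(5/3)a + 50/3)(−3a^4 − 12a^3 + 12a^2 − 57a − 210) + (350a^3 + 700a^2 − 2800a + 12250)
  −3a^4 − 12a^3 + 12a^2 − 57a − 210 = (−(3/350)a − 3/175)(350a^3 + 700a^2 − 2800a + 12250) + (0)
Last nonzero remainder: 350a^3 + 700a^2 − 2800a + 12250. Dividing through by 350 gives the monic gcd a^3 + 2a^2 − 8a + 35.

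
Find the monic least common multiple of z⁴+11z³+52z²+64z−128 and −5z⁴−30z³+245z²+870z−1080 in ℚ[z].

By polynomial division,
  z⁴+11z³+52z²+64z−128 = (−1/5)(−5z⁴−30z³+245z²+870z−1080) + (5z³+101z²+238z−344)
  −5z⁴−30z³+245z²+870z−1080 = (−z+71/5)(5z³+101z²+238z−344) + (−(4756/5)z²−(14268/5)z+19024/5)
  5z³+101z²+238z−344 = (−(25/4756)z−215/2378)(−(4756/5)z²−(14268/5)z+19024/5) + (0)
Last nonzero remainder: −(4756/5)z²−(14268/5)z+19024/5. Dividing through by −4756/5 gives the monic gcd z²+3z−4.
Then lcm(f, g) = f·g / gcd(f, g); expanding and making the result monic gives the answer.

z⁶+14z⁵+31z⁴−374z³−2744z²−3840z+6912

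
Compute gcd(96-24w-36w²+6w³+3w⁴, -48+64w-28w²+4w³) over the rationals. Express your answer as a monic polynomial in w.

4-4w+w²

Euclidean algorithm in ℚ[w]:
  3w⁴+6w³-36w²-24w+96 = ((3/4)w+27/4)(4w³-28w²+64w-48) + (105w²-420w+420)
  4w³-28w²+64w-48 = ((4/105)w-4/35)(105w²-420w+420) + (0)
Last nonzero remainder: 105w²-420w+420. Dividing through by 105 gives the monic gcd w²-4w+4.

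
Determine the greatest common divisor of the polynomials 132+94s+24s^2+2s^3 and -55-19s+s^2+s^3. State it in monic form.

11+6s+s^2

By polynomial division,
  2s^3+24s^2+94s+132 = (2)(s^3+s^2-19s-55) + (22s^2+132s+242)
  s^3+s^2-19s-55 = ((1/22)s-5/22)(22s^2+132s+242) + (0)
Last nonzero remainder: 22s^2+132s+242. Dividing through by 22 gives the monic gcd s^2+6s+11.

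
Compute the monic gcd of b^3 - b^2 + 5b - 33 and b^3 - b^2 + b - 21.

b - 3

Euclidean algorithm in ℚ[b]:
  b^3 - b^2 + 5b - 33 = (b^3 - b^2 + b - 21) + (4b - 12)
  b^3 - b^2 + b - 21 = ((1/4)b^2 + (1/2)b + 7/4)(4b - 12) + (0)
Last nonzero remainder: 4b - 12. Dividing through by 4 gives the monic gcd b - 3.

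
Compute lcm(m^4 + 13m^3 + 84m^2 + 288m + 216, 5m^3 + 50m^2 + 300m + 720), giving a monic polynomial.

Euclidean algorithm in ℚ[m]:
  m^4 + 13m^3 + 84m^2 + 288m + 216 = ((1/5)m + 3/5)(5m^3 + 50m^2 + 300m + 720) + (−6m^2 − 36m − 216)
  5m^3 + 50m^2 + 300m + 720 = (−(5/6)m − 10/3)(−6m^2 − 36m − 216) + (0)
Last nonzero remainder: −6m^2 − 36m − 216. Dividing through by −6 gives the monic gcd m^2 + 6m + 36.
Then lcm(f, g) = f·g / gcd(f, g); expanding and making the result monic gives the answer.

m^5 + 17m^4 + 136m^3 + 624m^2 + 1368m + 864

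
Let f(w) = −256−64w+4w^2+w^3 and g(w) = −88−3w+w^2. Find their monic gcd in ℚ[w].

8+w

Apply the Euclidean algorithm:
  w^3+4w^2−64w−256 = (w+7)(w^2−3w−88) + (45w+360)
  w^2−3w−88 = ((1/45)w−11/45)(45w+360) + (0)
Last nonzero remainder: 45w+360. Dividing through by 45 gives the monic gcd w+8.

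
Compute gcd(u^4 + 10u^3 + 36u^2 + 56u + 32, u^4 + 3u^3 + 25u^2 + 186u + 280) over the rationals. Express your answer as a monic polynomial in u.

Euclidean algorithm in ℚ[u]:
  u^4 + 10u^3 + 36u^2 + 56u + 32 = (u^4 + 3u^3 + 25u^2 + 186u + 280) + (7u^3 + 11u^2 − 130u − 248)
  u^4 + 3u^3 + 25u^2 + 186u + 280 = ((1/7)u + 10/49)(7u^3 + 11u^2 − 130u − 248) + ((2025/49)u^2 + (12150/49)u + 16200/49)
  7u^3 + 11u^2 − 130u − 248 = ((343/2025)u − 1519/2025)((2025/49)u^2 + (12150/49)u + 16200/49) + (0)
Last nonzero remainder: (2025/49)u^2 + (12150/49)u + 16200/49. Dividing through by 2025/49 gives the monic gcd u^2 + 6u + 8.

u^2 + 6u + 8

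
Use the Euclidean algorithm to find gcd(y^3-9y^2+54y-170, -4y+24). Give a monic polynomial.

1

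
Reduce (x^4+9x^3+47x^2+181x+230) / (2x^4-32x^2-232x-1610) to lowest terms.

Repeated division with remainder:
  x^4+9x^3+47x^2+181x+230 = (1/2)(2x^4-32x^2-232x-1610) + (9x^3+63x^2+297x+1035)
  2x^4-32x^2-232x-1610 = ((2/9)x-14/9)(9x^3+63x^2+297x+1035) + (0)
Last nonzero remainder: 9x^3+63x^2+297x+1035. Dividing through by 9 gives the monic gcd x^3+7x^2+33x+115.
Cancel x^3+7x^2+33x+115 from numerator and denominator to get the reduced form.

(x+2)/(2x-14)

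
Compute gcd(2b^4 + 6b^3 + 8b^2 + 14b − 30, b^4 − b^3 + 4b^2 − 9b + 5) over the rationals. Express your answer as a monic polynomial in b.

Apply the Euclidean algorithm:
  2b^4 + 6b^3 + 8b^2 + 14b − 30 = (2)(b^4 − b^3 + 4b^2 − 9b + 5) + (8b^3 + 32b − 40)
  b^4 − b^3 + 4b^2 − 9b + 5 = ((1/8)b − 1/8)(8b^3 + 32b − 40) + (0)
Last nonzero remainder: 8b^3 + 32b − 40. Dividing through by 8 gives the monic gcd b^3 + 4b − 5.

b^3 + 4b − 5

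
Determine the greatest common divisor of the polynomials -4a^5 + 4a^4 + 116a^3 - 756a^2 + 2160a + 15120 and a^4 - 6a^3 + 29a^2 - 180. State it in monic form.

Repeated division with remainder:
  -4a^5 + 4a^4 + 116a^3 - 756a^2 + 2160a + 15120 = (-4a - 20)(a^4 - 6a^3 + 29a^2 - 180) + (112a^3 - 176a^2 + 1440a + 11520)
  a^4 - 6a^3 + 29a^2 - 180 = ((1/112)a - 31/784)(112a^3 - 176a^2 + 1440a + 11520) + ((450/49)a^2 - (2250/49)a + 13500/49)
  112a^3 - 176a^2 + 1440a + 11520 = ((2744/225)a + 3136/75)((450/49)a^2 - (2250/49)a + 13500/49) + (0)
Last nonzero remainder: (450/49)a^2 - (2250/49)a + 13500/49. Dividing through by 450/49 gives the monic gcd a^2 - 5a + 30.

a^2 - 5a + 30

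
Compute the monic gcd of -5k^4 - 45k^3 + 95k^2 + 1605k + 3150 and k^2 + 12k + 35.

k^2 + 12k + 35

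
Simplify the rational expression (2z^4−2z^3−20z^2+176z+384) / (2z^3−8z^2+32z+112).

(z^3−3z^2−4z+96)/(z^2−6z+28)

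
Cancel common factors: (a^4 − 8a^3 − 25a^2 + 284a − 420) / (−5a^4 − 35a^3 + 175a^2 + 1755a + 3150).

(−a^2 + 7a − 10)/(5a^2 + 40a + 75)

By polynomial division,
  a^4 − 8a^3 − 25a^2 + 284a − 420 = (−1/5)(−5a^4 − 35a^3 + 175a^2 + 1755a + 3150) + (−15a^3 + 10a^2 + 635a + 210)
  −5a^4 − 35a^3 + 175a^2 + 1755a + 3150 = ((1/3)a + 23/9)(−15a^3 + 10a^2 + 635a + 210) + (−(560/9)a^2 + (560/9)a + 7840/3)
  −15a^3 + 10a^2 + 635a + 210 = ((27/112)a + 9/112)(−(560/9)a^2 + (560/9)a + 7840/3) + (0)
Last nonzero remainder: −(560/9)a^2 + (560/9)a + 7840/3. Dividing through by −560/9 gives the monic gcd a^2 − a − 42.
Cancel a^2 − a − 42 from numerator and denominator to get the reduced form.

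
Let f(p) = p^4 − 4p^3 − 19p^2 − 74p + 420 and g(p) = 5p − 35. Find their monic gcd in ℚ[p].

p − 7

Apply the Euclidean algorithm:
  p^4 − 4p^3 − 19p^2 − 74p + 420 = ((1/5)p^3 + (3/5)p^2 + (2/5)p − 12)(5p − 35) + (0)
Last nonzero remainder: 5p − 35. Dividing through by 5 gives the monic gcd p − 7.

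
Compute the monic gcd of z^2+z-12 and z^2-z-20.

Apply the Euclidean algorithm:
  z^2+z-12 = (z^2-z-20) + (2z+8)
  z^2-z-20 = ((1/2)z-5/2)(2z+8) + (0)
Last nonzero remainder: 2z+8. Dividing through by 2 gives the monic gcd z+4.

z+4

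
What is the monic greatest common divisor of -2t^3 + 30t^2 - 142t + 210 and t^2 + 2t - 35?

By polynomial division,
  -2t^3 + 30t^2 - 142t + 210 = (-2t + 34)(t^2 + 2t - 35) + (-280t + 1400)
  t^2 + 2t - 35 = (-(1/280)t - 1/40)(-280t + 1400) + (0)
Last nonzero remainder: -280t + 1400. Dividing through by -280 gives the monic gcd t - 5.

t - 5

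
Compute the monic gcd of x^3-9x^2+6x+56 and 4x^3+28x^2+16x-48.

Apply the Euclidean algorithm:
  x^3-9x^2+6x+56 = (1/4)(4x^3+28x^2+16x-48) + (-16x^2+2x+68)
  4x^3+28x^2+16x-48 = (-(1/4)x-57/32)(-16x^2+2x+68) + ((585/16)x+585/8)
  -16x^2+2x+68 = (-(256/585)x+544/585)((585/16)x+585/8) + (0)
Last nonzero remainder: (585/16)x+585/8. Dividing through by 585/16 gives the monic gcd x+2.

x+2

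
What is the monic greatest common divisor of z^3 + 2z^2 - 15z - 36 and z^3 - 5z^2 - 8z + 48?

z^2 - z - 12

Euclidean algorithm in ℚ[z]:
  z^3 + 2z^2 - 15z - 36 = (z^3 - 5z^2 - 8z + 48) + (7z^2 - 7z - 84)
  z^3 - 5z^2 - 8z + 48 = ((1/7)z - 4/7)(7z^2 - 7z - 84) + (0)
Last nonzero remainder: 7z^2 - 7z - 84. Dividing through by 7 gives the monic gcd z^2 - z - 12.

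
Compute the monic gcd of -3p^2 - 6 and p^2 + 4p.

1

Euclidean algorithm in ℚ[p]:
  -3p^2 - 6 = (-3)(p^2 + 4p) + (12p - 6)
  p^2 + 4p = ((1/12)p + 3/8)(12p - 6) + (9/4)
  12p - 6 = ((16/3)p - 8/3)(9/4) + (0)
The last nonzero remainder is the constant 9/4, so the polynomials are coprime and gcd = 1.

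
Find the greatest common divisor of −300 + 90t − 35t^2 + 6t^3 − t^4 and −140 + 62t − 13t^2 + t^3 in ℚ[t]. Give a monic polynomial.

20 − 6t + t^2

Repeated division with remainder:
  −t^4 + 6t^3 − 35t^2 + 90t − 300 = (−t − 7)(t^3 − 13t^2 + 62t − 140) + (−64t^2 + 384t − 1280)
  t^3 − 13t^2 + 62t − 140 = (−(1/64)t + 7/64)(−64t^2 + 384t − 1280) + (0)
Last nonzero remainder: −64t^2 + 384t − 1280. Dividing through by −64 gives the monic gcd t^2 − 6t + 20.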